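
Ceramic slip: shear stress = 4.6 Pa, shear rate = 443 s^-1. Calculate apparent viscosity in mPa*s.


eta = tau/gamma * 1000 = 4.6/443 * 1000 = 10.4 mPa*s

10.4


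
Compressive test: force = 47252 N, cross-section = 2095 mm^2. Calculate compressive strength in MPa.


CS = 47252 / 2095 = 22.6 MPa

22.6


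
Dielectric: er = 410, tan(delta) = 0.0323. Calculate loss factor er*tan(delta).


Loss = 410 * 0.0323 = 13.243

13.243


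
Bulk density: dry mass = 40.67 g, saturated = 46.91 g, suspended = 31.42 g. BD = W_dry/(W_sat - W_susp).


BD = 40.67 / (46.91 - 31.42) = 40.67 / 15.49 = 2.626 g/cm^3

2.626


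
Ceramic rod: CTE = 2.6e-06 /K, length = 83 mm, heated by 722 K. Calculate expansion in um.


dL = 2.6e-06 * 83 * 722 * 1000 = 155.808 um

155.808


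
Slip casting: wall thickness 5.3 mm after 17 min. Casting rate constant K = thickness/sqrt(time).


K = 5.3 / sqrt(17) = 5.3 / 4.1231 = 1.285 mm/min^0.5

1.285


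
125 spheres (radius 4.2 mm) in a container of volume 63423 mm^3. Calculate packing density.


V_sphere = 4/3*pi*4.2^3 = 310.3391 mm^3
Total V = 125*310.3391 = 38792.3875 mm^3
PD = 38792.3875 / 63423 = 0.612

0.612


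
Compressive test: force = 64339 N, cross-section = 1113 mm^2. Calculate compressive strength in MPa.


CS = 64339 / 1113 = 57.8 MPa

57.8


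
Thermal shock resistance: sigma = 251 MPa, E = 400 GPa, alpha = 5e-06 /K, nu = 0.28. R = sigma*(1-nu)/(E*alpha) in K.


R = 251*(1-0.28)/(400*1000*5e-06) = 90 K

90


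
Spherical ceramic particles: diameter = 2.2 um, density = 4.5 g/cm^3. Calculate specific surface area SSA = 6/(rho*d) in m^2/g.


SSA = 6 / (4.5 * 2.2) = 0.606 m^2/g

0.606


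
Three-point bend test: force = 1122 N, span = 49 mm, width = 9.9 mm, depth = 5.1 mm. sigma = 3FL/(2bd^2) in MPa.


sigma = 3*1122*49/(2*9.9*5.1^2) = 320.3 MPa

320.3


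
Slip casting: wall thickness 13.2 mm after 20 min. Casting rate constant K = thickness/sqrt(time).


K = 13.2 / sqrt(20) = 13.2 / 4.4721 = 2.952 mm/min^0.5

2.952


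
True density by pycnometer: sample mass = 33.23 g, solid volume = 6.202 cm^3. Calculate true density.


TD = 33.23 / 6.202 = 5.358 g/cm^3

5.358


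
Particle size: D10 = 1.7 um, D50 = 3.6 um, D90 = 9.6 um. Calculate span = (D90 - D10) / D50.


Span = (9.6 - 1.7) / 3.6 = 7.9 / 3.6 = 2.194

2.194


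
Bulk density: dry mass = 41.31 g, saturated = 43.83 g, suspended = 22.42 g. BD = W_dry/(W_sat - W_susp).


BD = 41.31 / (43.83 - 22.42) = 41.31 / 21.41 = 1.929 g/cm^3

1.929


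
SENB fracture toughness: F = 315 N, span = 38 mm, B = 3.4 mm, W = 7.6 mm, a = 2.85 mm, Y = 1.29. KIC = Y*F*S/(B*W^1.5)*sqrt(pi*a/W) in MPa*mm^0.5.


KIC = 1.29*315*38/(3.4*7.6^1.5)*sqrt(pi*2.85/7.6) = 235.27

235.27


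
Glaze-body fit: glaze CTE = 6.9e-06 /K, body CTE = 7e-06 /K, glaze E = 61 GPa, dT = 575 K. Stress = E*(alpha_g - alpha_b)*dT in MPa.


Stress = 61*1000*(6.9e-06 - 7e-06)*575 = -3.5 MPa

-3.5


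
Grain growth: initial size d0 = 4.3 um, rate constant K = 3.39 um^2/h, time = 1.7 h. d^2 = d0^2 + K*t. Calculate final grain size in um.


d^2 = 4.3^2 + 3.39*1.7 = 24.253
d = sqrt(24.253) = 4.92 um

4.92


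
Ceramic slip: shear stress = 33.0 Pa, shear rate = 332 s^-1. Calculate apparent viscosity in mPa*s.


eta = tau/gamma * 1000 = 33.0/332 * 1000 = 99.4 mPa*s

99.4


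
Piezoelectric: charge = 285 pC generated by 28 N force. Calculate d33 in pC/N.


d33 = 285 / 28 = 10.2 pC/N

10.2


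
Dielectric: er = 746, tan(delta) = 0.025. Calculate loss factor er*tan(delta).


Loss = 746 * 0.025 = 18.65

18.65


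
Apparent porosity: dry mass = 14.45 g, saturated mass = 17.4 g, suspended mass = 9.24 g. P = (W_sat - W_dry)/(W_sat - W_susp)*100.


P = (17.4 - 14.45) / (17.4 - 9.24) * 100 = 2.95 / 8.16 * 100 = 36.2%

36.2


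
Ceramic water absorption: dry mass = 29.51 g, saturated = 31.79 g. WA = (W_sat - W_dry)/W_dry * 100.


WA = (31.79 - 29.51) / 29.51 * 100 = 7.73%

7.73


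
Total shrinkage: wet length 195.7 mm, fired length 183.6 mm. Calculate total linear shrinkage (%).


TS = (195.7 - 183.6) / 195.7 * 100 = 6.18%

6.18


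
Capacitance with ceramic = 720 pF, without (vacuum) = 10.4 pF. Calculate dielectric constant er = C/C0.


er = 720 / 10.4 = 69.23

69.23


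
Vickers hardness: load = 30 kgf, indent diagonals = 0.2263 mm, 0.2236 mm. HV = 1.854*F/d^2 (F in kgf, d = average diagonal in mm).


d_avg = (0.2263+0.2236)/2 = 0.22495 mm
HV = 1.854*30/0.22495^2 = 1099

1099


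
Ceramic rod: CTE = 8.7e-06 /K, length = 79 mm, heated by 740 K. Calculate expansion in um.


dL = 8.7e-06 * 79 * 740 * 1000 = 508.602 um

508.602


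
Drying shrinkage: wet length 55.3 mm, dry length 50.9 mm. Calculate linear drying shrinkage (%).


DS = (55.3 - 50.9) / 55.3 * 100 = 7.96%

7.96


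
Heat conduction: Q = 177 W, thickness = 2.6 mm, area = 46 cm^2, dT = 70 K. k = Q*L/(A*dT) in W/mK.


k = 177*2.6/1000/(46/10000*70) = 1.43 W/mK

1.43


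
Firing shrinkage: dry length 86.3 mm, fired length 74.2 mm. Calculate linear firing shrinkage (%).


FS = (86.3 - 74.2) / 86.3 * 100 = 14.02%

14.02


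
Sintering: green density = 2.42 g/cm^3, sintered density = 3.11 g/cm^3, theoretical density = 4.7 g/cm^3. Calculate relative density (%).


Relative = 3.11 / 4.7 * 100 = 66.2%

66.2


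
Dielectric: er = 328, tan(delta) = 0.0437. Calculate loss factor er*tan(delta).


Loss = 328 * 0.0437 = 14.334

14.334


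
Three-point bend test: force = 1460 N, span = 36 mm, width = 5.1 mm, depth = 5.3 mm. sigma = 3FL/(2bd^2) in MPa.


sigma = 3*1460*36/(2*5.1*5.3^2) = 550.3 MPa

550.3


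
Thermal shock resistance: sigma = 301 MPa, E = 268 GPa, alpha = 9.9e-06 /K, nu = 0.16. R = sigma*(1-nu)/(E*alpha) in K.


R = 301*(1-0.16)/(268*1000*9.9e-06) = 95 K

95


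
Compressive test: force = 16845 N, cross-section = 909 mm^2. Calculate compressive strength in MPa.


CS = 16845 / 909 = 18.5 MPa

18.5


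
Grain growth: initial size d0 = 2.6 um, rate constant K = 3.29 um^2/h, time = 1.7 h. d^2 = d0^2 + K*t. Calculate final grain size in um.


d^2 = 2.6^2 + 3.29*1.7 = 12.353
d = sqrt(12.353) = 3.51 um

3.51


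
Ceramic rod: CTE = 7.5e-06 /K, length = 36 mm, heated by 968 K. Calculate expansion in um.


dL = 7.5e-06 * 36 * 968 * 1000 = 261.36 um

261.36


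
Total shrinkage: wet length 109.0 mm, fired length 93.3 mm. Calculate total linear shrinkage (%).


TS = (109.0 - 93.3) / 109.0 * 100 = 14.4%

14.4


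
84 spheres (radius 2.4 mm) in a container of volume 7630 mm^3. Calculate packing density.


V_sphere = 4/3*pi*2.4^3 = 57.9058 mm^3
Total V = 84*57.9058 = 4864.0872 mm^3
PD = 4864.0872 / 7630 = 0.637

0.637


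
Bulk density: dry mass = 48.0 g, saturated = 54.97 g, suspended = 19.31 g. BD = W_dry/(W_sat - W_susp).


BD = 48.0 / (54.97 - 19.31) = 48.0 / 35.66 = 1.346 g/cm^3

1.346


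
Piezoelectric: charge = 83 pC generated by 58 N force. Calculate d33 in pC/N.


d33 = 83 / 58 = 1.4 pC/N

1.4


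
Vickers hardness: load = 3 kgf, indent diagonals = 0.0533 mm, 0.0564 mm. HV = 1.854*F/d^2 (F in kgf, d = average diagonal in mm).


d_avg = (0.0533+0.0564)/2 = 0.05485 mm
HV = 1.854*3/0.05485^2 = 1849

1849


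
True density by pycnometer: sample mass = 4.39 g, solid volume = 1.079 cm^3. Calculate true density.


TD = 4.39 / 1.079 = 4.069 g/cm^3

4.069


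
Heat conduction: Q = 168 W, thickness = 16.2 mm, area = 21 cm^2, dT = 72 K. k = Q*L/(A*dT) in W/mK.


k = 168*16.2/1000/(21/10000*72) = 18.0 W/mK

18.0


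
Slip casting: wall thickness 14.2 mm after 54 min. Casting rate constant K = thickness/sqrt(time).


K = 14.2 / sqrt(54) = 14.2 / 7.3485 = 1.932 mm/min^0.5

1.932


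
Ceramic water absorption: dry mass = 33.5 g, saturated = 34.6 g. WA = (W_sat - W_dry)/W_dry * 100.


WA = (34.6 - 33.5) / 33.5 * 100 = 3.28%

3.28


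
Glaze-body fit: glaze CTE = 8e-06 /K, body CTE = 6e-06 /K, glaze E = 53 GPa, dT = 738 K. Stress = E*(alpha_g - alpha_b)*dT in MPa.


Stress = 53*1000*(8e-06 - 6e-06)*738 = 78.2 MPa

78.2


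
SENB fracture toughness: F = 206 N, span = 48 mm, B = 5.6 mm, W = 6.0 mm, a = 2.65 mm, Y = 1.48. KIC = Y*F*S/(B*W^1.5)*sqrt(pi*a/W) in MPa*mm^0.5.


KIC = 1.48*206*48/(5.6*6.0^1.5)*sqrt(pi*2.65/6.0) = 209.45

209.45


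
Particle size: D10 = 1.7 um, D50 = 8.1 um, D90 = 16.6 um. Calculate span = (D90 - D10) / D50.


Span = (16.6 - 1.7) / 8.1 = 14.9 / 8.1 = 1.84

1.84


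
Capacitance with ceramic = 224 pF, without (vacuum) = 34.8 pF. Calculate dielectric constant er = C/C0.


er = 224 / 34.8 = 6.44

6.44


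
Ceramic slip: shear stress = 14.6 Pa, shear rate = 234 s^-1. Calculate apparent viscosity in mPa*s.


eta = tau/gamma * 1000 = 14.6/234 * 1000 = 62.4 mPa*s

62.4


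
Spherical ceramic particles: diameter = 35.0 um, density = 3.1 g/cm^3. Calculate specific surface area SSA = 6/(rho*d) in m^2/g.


SSA = 6 / (3.1 * 35.0) = 0.055 m^2/g

0.055


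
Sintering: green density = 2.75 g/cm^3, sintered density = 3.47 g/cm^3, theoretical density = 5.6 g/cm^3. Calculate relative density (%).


Relative = 3.47 / 5.6 * 100 = 62.0%

62.0


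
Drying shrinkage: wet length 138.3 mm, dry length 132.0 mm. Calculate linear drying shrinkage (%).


DS = (138.3 - 132.0) / 138.3 * 100 = 4.56%

4.56


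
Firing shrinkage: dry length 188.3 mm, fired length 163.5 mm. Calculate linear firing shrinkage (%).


FS = (188.3 - 163.5) / 188.3 * 100 = 13.17%

13.17


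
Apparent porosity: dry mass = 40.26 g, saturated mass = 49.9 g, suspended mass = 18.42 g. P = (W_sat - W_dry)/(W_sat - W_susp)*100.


P = (49.9 - 40.26) / (49.9 - 18.42) * 100 = 9.64 / 31.48 * 100 = 30.6%

30.6


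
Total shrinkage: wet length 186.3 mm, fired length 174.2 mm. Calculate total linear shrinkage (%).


TS = (186.3 - 174.2) / 186.3 * 100 = 6.49%

6.49


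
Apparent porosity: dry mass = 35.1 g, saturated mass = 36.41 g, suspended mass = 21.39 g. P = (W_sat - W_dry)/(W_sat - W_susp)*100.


P = (36.41 - 35.1) / (36.41 - 21.39) * 100 = 1.31 / 15.02 * 100 = 8.7%

8.7


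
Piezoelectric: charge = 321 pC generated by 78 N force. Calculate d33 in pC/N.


d33 = 321 / 78 = 4.1 pC/N

4.1


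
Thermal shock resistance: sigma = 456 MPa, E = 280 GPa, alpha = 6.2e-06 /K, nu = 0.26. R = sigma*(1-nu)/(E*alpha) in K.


R = 456*(1-0.26)/(280*1000*6.2e-06) = 194 K

194


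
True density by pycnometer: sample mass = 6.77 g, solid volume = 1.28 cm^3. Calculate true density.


TD = 6.77 / 1.28 = 5.289 g/cm^3

5.289


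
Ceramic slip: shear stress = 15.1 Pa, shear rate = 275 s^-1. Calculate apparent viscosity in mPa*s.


eta = tau/gamma * 1000 = 15.1/275 * 1000 = 54.9 mPa*s

54.9


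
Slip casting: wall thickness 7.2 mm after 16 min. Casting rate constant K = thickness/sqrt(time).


K = 7.2 / sqrt(16) = 7.2 / 4.0 = 1.8 mm/min^0.5

1.8


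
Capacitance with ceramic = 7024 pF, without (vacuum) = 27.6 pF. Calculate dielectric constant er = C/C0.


er = 7024 / 27.6 = 254.49

254.49


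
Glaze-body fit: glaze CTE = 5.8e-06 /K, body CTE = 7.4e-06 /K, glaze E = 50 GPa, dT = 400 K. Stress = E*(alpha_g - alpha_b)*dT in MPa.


Stress = 50*1000*(5.8e-06 - 7.4e-06)*400 = -32.0 MPa

-32.0


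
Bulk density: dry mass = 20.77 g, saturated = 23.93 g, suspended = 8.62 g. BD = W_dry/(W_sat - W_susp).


BD = 20.77 / (23.93 - 8.62) = 20.77 / 15.31 = 1.357 g/cm^3

1.357


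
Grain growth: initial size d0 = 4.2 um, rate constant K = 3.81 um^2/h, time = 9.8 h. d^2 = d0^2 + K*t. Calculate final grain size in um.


d^2 = 4.2^2 + 3.81*9.8 = 54.978
d = sqrt(54.978) = 7.41 um

7.41


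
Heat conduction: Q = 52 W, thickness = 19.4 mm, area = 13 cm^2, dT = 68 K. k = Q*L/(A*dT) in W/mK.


k = 52*19.4/1000/(13/10000*68) = 11.41 W/mK

11.41


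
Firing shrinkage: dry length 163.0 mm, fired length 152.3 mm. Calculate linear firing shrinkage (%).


FS = (163.0 - 152.3) / 163.0 * 100 = 6.56%

6.56


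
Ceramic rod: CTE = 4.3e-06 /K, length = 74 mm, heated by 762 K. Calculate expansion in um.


dL = 4.3e-06 * 74 * 762 * 1000 = 242.468 um

242.468


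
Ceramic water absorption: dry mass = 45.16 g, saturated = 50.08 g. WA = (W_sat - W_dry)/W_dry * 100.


WA = (50.08 - 45.16) / 45.16 * 100 = 10.89%

10.89


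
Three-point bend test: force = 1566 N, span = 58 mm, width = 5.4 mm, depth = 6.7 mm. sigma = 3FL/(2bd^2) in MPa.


sigma = 3*1566*58/(2*5.4*6.7^2) = 562.0 MPa

562.0


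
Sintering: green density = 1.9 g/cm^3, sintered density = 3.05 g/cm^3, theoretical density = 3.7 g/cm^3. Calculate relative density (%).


Relative = 3.05 / 3.7 * 100 = 82.4%

82.4


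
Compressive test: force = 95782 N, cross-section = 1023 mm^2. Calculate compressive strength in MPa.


CS = 95782 / 1023 = 93.6 MPa

93.6


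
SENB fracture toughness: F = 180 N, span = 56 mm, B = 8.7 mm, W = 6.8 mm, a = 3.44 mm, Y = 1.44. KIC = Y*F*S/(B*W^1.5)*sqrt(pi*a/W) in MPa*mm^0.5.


KIC = 1.44*180*56/(8.7*6.8^1.5)*sqrt(pi*3.44/6.8) = 118.62

118.62


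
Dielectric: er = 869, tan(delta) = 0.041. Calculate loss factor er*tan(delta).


Loss = 869 * 0.041 = 35.629

35.629


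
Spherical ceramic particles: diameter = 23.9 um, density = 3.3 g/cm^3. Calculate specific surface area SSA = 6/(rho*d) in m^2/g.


SSA = 6 / (3.3 * 23.9) = 0.076 m^2/g

0.076


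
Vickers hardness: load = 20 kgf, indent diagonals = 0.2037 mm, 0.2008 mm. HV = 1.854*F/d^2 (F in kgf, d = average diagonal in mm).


d_avg = (0.2037+0.2008)/2 = 0.20225 mm
HV = 1.854*20/0.20225^2 = 906

906


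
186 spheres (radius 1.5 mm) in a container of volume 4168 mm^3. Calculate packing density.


V_sphere = 4/3*pi*1.5^3 = 14.1372 mm^3
Total V = 186*14.1372 = 2629.5192 mm^3
PD = 2629.5192 / 4168 = 0.631

0.631


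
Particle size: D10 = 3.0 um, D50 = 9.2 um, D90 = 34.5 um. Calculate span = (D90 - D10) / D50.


Span = (34.5 - 3.0) / 9.2 = 31.5 / 9.2 = 3.424

3.424


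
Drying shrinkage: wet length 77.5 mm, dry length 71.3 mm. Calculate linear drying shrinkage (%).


DS = (77.5 - 71.3) / 77.5 * 100 = 8.0%

8.0


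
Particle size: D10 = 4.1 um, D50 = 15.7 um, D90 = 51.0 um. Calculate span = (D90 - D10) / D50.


Span = (51.0 - 4.1) / 15.7 = 46.9 / 15.7 = 2.987

2.987


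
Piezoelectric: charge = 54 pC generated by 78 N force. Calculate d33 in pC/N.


d33 = 54 / 78 = 0.7 pC/N

0.7


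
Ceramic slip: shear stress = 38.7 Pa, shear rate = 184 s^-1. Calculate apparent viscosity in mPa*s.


eta = tau/gamma * 1000 = 38.7/184 * 1000 = 210.3 mPa*s

210.3


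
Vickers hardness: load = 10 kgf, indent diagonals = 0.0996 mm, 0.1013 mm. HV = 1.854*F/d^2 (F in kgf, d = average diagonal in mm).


d_avg = (0.0996+0.1013)/2 = 0.10045 mm
HV = 1.854*10/0.10045^2 = 1837

1837


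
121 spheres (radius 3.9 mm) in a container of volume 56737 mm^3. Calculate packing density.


V_sphere = 4/3*pi*3.9^3 = 248.4748 mm^3
Total V = 121*248.4748 = 30065.4508 mm^3
PD = 30065.4508 / 56737 = 0.53

0.53


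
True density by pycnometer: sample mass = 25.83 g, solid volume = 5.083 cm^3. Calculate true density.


TD = 25.83 / 5.083 = 5.082 g/cm^3

5.082


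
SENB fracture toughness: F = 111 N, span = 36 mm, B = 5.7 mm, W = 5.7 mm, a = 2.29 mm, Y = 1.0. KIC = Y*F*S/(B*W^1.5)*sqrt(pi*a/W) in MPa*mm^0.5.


KIC = 1.0*111*36/(5.7*5.7^1.5)*sqrt(pi*2.29/5.7) = 57.88

57.88


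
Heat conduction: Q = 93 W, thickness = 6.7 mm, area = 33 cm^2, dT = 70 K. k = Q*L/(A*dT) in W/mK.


k = 93*6.7/1000/(33/10000*70) = 2.7 W/mK

2.7


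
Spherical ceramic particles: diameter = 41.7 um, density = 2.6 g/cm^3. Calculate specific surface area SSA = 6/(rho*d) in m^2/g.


SSA = 6 / (2.6 * 41.7) = 0.055 m^2/g

0.055


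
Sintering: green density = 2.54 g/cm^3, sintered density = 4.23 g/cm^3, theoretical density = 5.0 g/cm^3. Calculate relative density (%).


Relative = 4.23 / 5.0 * 100 = 84.6%

84.6


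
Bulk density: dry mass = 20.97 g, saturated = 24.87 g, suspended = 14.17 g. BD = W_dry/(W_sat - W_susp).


BD = 20.97 / (24.87 - 14.17) = 20.97 / 10.7 = 1.96 g/cm^3

1.96


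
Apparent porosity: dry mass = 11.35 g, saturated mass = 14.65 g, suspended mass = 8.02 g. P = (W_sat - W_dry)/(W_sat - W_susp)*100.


P = (14.65 - 11.35) / (14.65 - 8.02) * 100 = 3.3 / 6.63 * 100 = 49.8%

49.8


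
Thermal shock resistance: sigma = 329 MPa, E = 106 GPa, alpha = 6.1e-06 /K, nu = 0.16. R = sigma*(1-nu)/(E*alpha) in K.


R = 329*(1-0.16)/(106*1000*6.1e-06) = 427 K

427


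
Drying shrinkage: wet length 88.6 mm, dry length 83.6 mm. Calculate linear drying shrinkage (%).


DS = (88.6 - 83.6) / 88.6 * 100 = 5.64%

5.64


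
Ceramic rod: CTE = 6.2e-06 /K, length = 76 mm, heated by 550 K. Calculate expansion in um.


dL = 6.2e-06 * 76 * 550 * 1000 = 259.16 um

259.16


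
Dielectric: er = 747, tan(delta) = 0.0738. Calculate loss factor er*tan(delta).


Loss = 747 * 0.0738 = 55.129

55.129


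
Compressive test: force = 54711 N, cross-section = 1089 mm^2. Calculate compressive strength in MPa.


CS = 54711 / 1089 = 50.2 MPa

50.2


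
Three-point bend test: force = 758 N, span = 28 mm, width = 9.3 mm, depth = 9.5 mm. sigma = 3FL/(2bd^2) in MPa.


sigma = 3*758*28/(2*9.3*9.5^2) = 37.9 MPa

37.9


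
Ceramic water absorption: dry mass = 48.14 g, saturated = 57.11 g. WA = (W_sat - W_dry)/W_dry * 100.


WA = (57.11 - 48.14) / 48.14 * 100 = 18.63%

18.63


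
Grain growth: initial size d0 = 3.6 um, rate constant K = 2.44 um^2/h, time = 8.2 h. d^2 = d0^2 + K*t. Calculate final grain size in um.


d^2 = 3.6^2 + 2.44*8.2 = 32.968
d = sqrt(32.968) = 5.74 um

5.74


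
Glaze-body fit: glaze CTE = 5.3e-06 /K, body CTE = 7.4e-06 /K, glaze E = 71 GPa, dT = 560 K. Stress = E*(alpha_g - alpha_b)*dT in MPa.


Stress = 71*1000*(5.3e-06 - 7.4e-06)*560 = -83.5 MPa

-83.5


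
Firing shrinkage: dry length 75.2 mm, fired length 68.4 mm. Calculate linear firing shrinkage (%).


FS = (75.2 - 68.4) / 75.2 * 100 = 9.04%

9.04


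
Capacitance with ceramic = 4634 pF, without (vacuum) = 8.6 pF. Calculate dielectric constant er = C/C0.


er = 4634 / 8.6 = 538.84

538.84


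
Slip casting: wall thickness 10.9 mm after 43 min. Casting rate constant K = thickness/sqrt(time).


K = 10.9 / sqrt(43) = 10.9 / 6.5574 = 1.662 mm/min^0.5

1.662


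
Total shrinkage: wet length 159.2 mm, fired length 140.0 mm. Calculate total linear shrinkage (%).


TS = (159.2 - 140.0) / 159.2 * 100 = 12.06%

12.06


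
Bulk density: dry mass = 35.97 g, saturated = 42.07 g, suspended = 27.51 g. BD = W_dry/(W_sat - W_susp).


BD = 35.97 / (42.07 - 27.51) = 35.97 / 14.56 = 2.47 g/cm^3

2.47


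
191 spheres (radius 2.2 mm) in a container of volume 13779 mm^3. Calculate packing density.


V_sphere = 4/3*pi*2.2^3 = 44.6022 mm^3
Total V = 191*44.6022 = 8519.0202 mm^3
PD = 8519.0202 / 13779 = 0.618

0.618


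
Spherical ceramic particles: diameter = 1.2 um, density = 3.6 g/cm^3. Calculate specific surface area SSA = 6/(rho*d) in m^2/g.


SSA = 6 / (3.6 * 1.2) = 1.389 m^2/g

1.389


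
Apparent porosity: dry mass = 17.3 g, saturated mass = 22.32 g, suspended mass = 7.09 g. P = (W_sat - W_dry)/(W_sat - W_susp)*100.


P = (22.32 - 17.3) / (22.32 - 7.09) * 100 = 5.02 / 15.23 * 100 = 33.0%

33.0


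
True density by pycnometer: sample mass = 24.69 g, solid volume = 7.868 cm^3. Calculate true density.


TD = 24.69 / 7.868 = 3.138 g/cm^3

3.138


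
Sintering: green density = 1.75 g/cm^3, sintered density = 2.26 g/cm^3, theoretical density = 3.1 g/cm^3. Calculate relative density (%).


Relative = 2.26 / 3.1 * 100 = 72.9%

72.9


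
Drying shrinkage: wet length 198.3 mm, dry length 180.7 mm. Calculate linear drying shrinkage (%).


DS = (198.3 - 180.7) / 198.3 * 100 = 8.88%

8.88


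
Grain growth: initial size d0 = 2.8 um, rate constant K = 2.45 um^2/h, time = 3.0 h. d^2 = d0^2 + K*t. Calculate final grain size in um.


d^2 = 2.8^2 + 2.45*3.0 = 15.19
d = sqrt(15.19) = 3.9 um

3.9


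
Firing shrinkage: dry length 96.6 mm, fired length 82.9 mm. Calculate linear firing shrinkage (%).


FS = (96.6 - 82.9) / 96.6 * 100 = 14.18%

14.18


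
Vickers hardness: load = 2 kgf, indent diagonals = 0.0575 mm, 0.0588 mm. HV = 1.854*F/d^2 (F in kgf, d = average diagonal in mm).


d_avg = (0.0575+0.0588)/2 = 0.05815 mm
HV = 1.854*2/0.05815^2 = 1097

1097


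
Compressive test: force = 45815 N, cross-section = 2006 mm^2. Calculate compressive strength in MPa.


CS = 45815 / 2006 = 22.8 MPa

22.8


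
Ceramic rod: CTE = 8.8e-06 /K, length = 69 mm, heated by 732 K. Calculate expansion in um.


dL = 8.8e-06 * 69 * 732 * 1000 = 444.47 um

444.47


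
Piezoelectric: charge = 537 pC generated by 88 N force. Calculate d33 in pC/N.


d33 = 537 / 88 = 6.1 pC/N

6.1


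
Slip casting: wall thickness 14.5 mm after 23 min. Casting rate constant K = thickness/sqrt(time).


K = 14.5 / sqrt(23) = 14.5 / 4.7958 = 3.023 mm/min^0.5

3.023


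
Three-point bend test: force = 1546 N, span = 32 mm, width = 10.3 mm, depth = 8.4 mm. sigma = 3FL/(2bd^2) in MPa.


sigma = 3*1546*32/(2*10.3*8.4^2) = 102.1 MPa

102.1


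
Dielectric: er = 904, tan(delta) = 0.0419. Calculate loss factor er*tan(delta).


Loss = 904 * 0.0419 = 37.878

37.878


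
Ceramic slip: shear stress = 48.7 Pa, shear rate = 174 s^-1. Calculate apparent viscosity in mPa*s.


eta = tau/gamma * 1000 = 48.7/174 * 1000 = 279.9 mPa*s

279.9


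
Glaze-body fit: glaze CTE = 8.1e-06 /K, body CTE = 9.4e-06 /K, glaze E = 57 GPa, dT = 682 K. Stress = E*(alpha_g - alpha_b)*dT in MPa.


Stress = 57*1000*(8.1e-06 - 9.4e-06)*682 = -50.5 MPa

-50.5


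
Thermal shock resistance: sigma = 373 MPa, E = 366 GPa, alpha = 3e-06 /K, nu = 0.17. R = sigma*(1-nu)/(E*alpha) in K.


R = 373*(1-0.17)/(366*1000*3e-06) = 282 K

282


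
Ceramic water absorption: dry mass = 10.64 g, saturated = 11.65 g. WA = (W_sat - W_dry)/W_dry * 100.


WA = (11.65 - 10.64) / 10.64 * 100 = 9.49%

9.49


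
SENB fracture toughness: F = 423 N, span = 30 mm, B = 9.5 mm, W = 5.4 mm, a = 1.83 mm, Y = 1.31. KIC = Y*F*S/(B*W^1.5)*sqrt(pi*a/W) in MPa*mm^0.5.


KIC = 1.31*423*30/(9.5*5.4^1.5)*sqrt(pi*1.83/5.4) = 143.89

143.89


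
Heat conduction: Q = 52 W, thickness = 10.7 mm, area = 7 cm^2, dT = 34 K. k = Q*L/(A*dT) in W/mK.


k = 52*10.7/1000/(7/10000*34) = 23.38 W/mK

23.38


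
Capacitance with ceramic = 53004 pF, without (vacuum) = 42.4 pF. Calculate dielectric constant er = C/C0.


er = 53004 / 42.4 = 1250.09

1250.09


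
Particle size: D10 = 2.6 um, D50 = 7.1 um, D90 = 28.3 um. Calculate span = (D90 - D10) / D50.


Span = (28.3 - 2.6) / 7.1 = 25.7 / 7.1 = 3.62

3.62


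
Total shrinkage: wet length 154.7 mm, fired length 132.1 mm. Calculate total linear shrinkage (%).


TS = (154.7 - 132.1) / 154.7 * 100 = 14.61%

14.61


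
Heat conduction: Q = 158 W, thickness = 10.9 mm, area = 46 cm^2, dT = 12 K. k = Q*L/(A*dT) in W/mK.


k = 158*10.9/1000/(46/10000*12) = 31.2 W/mK

31.2


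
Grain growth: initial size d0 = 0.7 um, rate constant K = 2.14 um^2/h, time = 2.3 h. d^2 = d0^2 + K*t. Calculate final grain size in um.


d^2 = 0.7^2 + 2.14*2.3 = 5.412
d = sqrt(5.412) = 2.33 um

2.33


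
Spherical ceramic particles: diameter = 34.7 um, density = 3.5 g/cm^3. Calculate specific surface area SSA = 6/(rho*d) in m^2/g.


SSA = 6 / (3.5 * 34.7) = 0.049 m^2/g

0.049


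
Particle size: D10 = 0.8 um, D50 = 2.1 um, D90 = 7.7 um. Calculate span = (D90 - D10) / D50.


Span = (7.7 - 0.8) / 2.1 = 6.9 / 2.1 = 3.286

3.286


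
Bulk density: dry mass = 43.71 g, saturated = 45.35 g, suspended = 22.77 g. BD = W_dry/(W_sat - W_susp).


BD = 43.71 / (45.35 - 22.77) = 43.71 / 22.58 = 1.936 g/cm^3

1.936


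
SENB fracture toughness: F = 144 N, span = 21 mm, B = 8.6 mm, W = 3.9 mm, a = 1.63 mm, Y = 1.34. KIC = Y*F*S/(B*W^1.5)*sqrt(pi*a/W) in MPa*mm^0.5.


KIC = 1.34*144*21/(8.6*3.9^1.5)*sqrt(pi*1.63/3.9) = 70.1

70.1


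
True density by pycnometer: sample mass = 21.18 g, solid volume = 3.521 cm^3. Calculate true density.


TD = 21.18 / 3.521 = 6.015 g/cm^3

6.015


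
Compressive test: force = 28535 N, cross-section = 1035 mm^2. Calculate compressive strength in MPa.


CS = 28535 / 1035 = 27.6 MPa

27.6


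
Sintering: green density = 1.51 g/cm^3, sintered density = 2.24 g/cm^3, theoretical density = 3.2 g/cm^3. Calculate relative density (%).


Relative = 2.24 / 3.2 * 100 = 70.0%

70.0


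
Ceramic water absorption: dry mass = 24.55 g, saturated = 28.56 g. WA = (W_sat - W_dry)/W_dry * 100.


WA = (28.56 - 24.55) / 24.55 * 100 = 16.33%

16.33


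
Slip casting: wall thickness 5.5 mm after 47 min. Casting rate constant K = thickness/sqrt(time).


K = 5.5 / sqrt(47) = 5.5 / 6.8557 = 0.802 mm/min^0.5

0.802


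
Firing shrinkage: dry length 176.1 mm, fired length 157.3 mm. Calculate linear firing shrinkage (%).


FS = (176.1 - 157.3) / 176.1 * 100 = 10.68%

10.68


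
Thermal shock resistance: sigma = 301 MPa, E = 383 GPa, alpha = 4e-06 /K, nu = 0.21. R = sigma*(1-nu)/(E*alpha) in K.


R = 301*(1-0.21)/(383*1000*4e-06) = 155 K

155


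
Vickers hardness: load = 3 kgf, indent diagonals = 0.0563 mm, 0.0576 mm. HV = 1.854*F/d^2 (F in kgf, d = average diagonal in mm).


d_avg = (0.0563+0.0576)/2 = 0.05695 mm
HV = 1.854*3/0.05695^2 = 1715

1715


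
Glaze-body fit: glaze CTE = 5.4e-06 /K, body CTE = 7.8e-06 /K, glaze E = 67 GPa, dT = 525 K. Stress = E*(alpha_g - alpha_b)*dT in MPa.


Stress = 67*1000*(5.4e-06 - 7.8e-06)*525 = -84.4 MPa

-84.4


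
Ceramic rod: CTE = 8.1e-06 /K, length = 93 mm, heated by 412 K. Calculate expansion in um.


dL = 8.1e-06 * 93 * 412 * 1000 = 310.36 um

310.36


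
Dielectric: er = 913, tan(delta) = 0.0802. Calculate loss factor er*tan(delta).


Loss = 913 * 0.0802 = 73.223

73.223


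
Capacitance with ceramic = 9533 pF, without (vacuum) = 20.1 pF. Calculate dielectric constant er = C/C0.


er = 9533 / 20.1 = 474.28

474.28


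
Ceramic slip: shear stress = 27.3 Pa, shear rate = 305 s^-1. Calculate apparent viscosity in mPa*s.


eta = tau/gamma * 1000 = 27.3/305 * 1000 = 89.5 mPa*s

89.5


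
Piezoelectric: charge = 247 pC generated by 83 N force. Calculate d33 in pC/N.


d33 = 247 / 83 = 3.0 pC/N

3.0


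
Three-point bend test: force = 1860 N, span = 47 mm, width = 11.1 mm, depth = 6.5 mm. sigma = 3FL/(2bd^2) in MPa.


sigma = 3*1860*47/(2*11.1*6.5^2) = 279.6 MPa

279.6


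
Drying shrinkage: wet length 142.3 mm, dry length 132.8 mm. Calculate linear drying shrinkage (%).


DS = (142.3 - 132.8) / 142.3 * 100 = 6.68%

6.68


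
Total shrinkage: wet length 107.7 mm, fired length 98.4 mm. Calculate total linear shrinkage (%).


TS = (107.7 - 98.4) / 107.7 * 100 = 8.64%

8.64


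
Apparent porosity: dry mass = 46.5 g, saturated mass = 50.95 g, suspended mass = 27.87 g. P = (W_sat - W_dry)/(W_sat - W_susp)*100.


P = (50.95 - 46.5) / (50.95 - 27.87) * 100 = 4.45 / 23.08 * 100 = 19.3%

19.3


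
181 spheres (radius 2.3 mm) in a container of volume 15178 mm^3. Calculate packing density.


V_sphere = 4/3*pi*2.3^3 = 50.965 mm^3
Total V = 181*50.965 = 9224.665 mm^3
PD = 9224.665 / 15178 = 0.608

0.608


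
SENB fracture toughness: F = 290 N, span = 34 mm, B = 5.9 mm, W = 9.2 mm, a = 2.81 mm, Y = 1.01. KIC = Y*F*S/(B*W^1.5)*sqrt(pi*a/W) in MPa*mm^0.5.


KIC = 1.01*290*34/(5.9*9.2^1.5)*sqrt(pi*2.81/9.2) = 59.25

59.25


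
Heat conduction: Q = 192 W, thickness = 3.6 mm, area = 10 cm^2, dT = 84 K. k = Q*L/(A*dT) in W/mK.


k = 192*3.6/1000/(10/10000*84) = 8.23 W/mK

8.23


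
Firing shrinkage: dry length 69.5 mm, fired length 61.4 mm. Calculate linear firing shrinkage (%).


FS = (69.5 - 61.4) / 69.5 * 100 = 11.65%

11.65


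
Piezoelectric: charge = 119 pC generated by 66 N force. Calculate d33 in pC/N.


d33 = 119 / 66 = 1.8 pC/N

1.8


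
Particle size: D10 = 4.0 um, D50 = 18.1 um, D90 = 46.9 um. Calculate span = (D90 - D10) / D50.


Span = (46.9 - 4.0) / 18.1 = 42.9 / 18.1 = 2.37

2.37


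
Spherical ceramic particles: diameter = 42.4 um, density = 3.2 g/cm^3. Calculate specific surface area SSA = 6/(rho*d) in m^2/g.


SSA = 6 / (3.2 * 42.4) = 0.044 m^2/g

0.044


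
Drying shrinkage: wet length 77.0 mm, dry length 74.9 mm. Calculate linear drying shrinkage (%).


DS = (77.0 - 74.9) / 77.0 * 100 = 2.73%

2.73


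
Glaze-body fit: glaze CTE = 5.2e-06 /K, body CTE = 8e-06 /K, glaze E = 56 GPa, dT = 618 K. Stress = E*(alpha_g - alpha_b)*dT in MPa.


Stress = 56*1000*(5.2e-06 - 8e-06)*618 = -96.9 MPa

-96.9


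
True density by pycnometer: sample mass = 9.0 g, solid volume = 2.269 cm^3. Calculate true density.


TD = 9.0 / 2.269 = 3.967 g/cm^3

3.967


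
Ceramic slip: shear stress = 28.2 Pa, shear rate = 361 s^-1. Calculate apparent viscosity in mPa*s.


eta = tau/gamma * 1000 = 28.2/361 * 1000 = 78.1 mPa*s

78.1


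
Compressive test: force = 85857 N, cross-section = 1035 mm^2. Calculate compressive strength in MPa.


CS = 85857 / 1035 = 83.0 MPa

83.0


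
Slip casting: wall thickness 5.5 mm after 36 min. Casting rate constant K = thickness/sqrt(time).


K = 5.5 / sqrt(36) = 5.5 / 6.0 = 0.917 mm/min^0.5

0.917


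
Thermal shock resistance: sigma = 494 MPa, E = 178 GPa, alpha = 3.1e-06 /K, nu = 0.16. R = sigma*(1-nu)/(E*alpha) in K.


R = 494*(1-0.16)/(178*1000*3.1e-06) = 752 K

752


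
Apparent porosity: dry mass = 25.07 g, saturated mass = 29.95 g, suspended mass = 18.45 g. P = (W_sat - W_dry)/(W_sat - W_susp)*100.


P = (29.95 - 25.07) / (29.95 - 18.45) * 100 = 4.88 / 11.5 * 100 = 42.4%

42.4


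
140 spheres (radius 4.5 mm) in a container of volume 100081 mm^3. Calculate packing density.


V_sphere = 4/3*pi*4.5^3 = 381.7035 mm^3
Total V = 140*381.7035 = 53438.49 mm^3
PD = 53438.49 / 100081 = 0.534

0.534


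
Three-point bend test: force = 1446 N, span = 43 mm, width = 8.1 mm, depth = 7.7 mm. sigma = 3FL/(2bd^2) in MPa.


sigma = 3*1446*43/(2*8.1*7.7^2) = 194.2 MPa

194.2


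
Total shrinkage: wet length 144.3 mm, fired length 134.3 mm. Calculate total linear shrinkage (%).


TS = (144.3 - 134.3) / 144.3 * 100 = 6.93%

6.93


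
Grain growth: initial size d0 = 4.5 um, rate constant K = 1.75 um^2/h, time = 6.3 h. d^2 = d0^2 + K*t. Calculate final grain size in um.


d^2 = 4.5^2 + 1.75*6.3 = 31.275
d = sqrt(31.275) = 5.59 um

5.59


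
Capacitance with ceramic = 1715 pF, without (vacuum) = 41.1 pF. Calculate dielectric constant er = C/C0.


er = 1715 / 41.1 = 41.73

41.73


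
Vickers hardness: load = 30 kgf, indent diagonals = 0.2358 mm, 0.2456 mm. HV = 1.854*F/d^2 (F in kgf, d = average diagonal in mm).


d_avg = (0.2358+0.2456)/2 = 0.2407 mm
HV = 1.854*30/0.2407^2 = 960

960


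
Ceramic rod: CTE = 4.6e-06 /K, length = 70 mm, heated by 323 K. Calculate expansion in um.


dL = 4.6e-06 * 70 * 323 * 1000 = 104.006 um

104.006


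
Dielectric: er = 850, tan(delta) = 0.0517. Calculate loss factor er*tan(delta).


Loss = 850 * 0.0517 = 43.945

43.945


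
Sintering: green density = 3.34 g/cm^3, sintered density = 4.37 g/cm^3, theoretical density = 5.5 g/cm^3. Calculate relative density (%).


Relative = 4.37 / 5.5 * 100 = 79.5%

79.5


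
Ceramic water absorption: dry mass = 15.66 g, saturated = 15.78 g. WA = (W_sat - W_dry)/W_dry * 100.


WA = (15.78 - 15.66) / 15.66 * 100 = 0.77%

0.77


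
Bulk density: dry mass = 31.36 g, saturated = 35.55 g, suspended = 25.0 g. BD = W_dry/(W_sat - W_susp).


BD = 31.36 / (35.55 - 25.0) = 31.36 / 10.55 = 2.973 g/cm^3

2.973


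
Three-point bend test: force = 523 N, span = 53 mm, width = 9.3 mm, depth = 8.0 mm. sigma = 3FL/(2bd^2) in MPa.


sigma = 3*523*53/(2*9.3*8.0^2) = 69.9 MPa

69.9


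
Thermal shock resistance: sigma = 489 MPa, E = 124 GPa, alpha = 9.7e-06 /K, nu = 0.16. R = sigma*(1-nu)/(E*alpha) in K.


R = 489*(1-0.16)/(124*1000*9.7e-06) = 342 K

342


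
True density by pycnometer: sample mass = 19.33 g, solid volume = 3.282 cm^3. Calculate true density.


TD = 19.33 / 3.282 = 5.89 g/cm^3

5.89


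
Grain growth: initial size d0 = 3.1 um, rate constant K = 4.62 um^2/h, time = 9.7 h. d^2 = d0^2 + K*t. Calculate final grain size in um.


d^2 = 3.1^2 + 4.62*9.7 = 54.424
d = sqrt(54.424) = 7.38 um

7.38


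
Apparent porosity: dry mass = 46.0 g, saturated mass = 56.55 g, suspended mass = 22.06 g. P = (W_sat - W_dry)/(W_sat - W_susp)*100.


P = (56.55 - 46.0) / (56.55 - 22.06) * 100 = 10.55 / 34.49 * 100 = 30.6%

30.6


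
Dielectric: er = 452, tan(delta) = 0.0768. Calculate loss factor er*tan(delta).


Loss = 452 * 0.0768 = 34.714

34.714


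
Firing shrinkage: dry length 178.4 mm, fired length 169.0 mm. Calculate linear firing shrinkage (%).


FS = (178.4 - 169.0) / 178.4 * 100 = 5.27%

5.27


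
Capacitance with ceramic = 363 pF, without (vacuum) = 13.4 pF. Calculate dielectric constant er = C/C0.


er = 363 / 13.4 = 27.09

27.09


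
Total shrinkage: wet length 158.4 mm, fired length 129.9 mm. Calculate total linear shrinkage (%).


TS = (158.4 - 129.9) / 158.4 * 100 = 17.99%

17.99


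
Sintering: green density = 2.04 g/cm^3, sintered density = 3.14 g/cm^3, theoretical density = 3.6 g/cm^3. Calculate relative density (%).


Relative = 3.14 / 3.6 * 100 = 87.2%

87.2


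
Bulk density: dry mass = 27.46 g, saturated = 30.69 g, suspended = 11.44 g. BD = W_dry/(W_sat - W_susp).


BD = 27.46 / (30.69 - 11.44) = 27.46 / 19.25 = 1.426 g/cm^3

1.426


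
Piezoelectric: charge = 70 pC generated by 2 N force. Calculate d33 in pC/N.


d33 = 70 / 2 = 35.0 pC/N

35.0


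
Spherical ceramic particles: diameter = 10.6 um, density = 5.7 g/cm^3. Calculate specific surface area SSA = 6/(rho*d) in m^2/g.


SSA = 6 / (5.7 * 10.6) = 0.099 m^2/g

0.099


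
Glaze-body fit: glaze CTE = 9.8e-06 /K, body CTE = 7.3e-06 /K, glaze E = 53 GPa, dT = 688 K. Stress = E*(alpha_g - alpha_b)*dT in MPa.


Stress = 53*1000*(9.8e-06 - 7.3e-06)*688 = 91.2 MPa

91.2


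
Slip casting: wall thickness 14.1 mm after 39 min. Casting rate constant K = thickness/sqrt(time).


K = 14.1 / sqrt(39) = 14.1 / 6.245 = 2.258 mm/min^0.5

2.258


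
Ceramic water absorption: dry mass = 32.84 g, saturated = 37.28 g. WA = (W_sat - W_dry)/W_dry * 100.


WA = (37.28 - 32.84) / 32.84 * 100 = 13.52%

13.52


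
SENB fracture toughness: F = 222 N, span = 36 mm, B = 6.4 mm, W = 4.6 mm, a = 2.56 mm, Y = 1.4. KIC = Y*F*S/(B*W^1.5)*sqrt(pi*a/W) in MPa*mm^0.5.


KIC = 1.4*222*36/(6.4*4.6^1.5)*sqrt(pi*2.56/4.6) = 234.31

234.31


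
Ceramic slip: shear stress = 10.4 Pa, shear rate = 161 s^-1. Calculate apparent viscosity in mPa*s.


eta = tau/gamma * 1000 = 10.4/161 * 1000 = 64.6 mPa*s

64.6


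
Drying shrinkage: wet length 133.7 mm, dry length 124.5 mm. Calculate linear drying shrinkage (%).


DS = (133.7 - 124.5) / 133.7 * 100 = 6.88%

6.88


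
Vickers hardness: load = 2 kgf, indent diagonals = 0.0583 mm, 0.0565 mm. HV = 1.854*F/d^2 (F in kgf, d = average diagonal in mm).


d_avg = (0.0583+0.0565)/2 = 0.0574 mm
HV = 1.854*2/0.0574^2 = 1125

1125


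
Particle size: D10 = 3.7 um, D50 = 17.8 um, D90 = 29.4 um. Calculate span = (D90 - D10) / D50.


Span = (29.4 - 3.7) / 17.8 = 25.7 / 17.8 = 1.444

1.444


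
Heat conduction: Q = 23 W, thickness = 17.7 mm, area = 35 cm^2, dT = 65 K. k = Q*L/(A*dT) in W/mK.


k = 23*17.7/1000/(35/10000*65) = 1.79 W/mK

1.79


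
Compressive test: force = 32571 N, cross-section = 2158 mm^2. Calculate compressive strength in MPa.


CS = 32571 / 2158 = 15.1 MPa

15.1


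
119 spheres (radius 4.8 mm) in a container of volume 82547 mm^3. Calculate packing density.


V_sphere = 4/3*pi*4.8^3 = 463.2467 mm^3
Total V = 119*463.2467 = 55126.3573 mm^3
PD = 55126.3573 / 82547 = 0.668

0.668


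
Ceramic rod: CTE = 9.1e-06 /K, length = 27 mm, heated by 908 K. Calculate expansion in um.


dL = 9.1e-06 * 27 * 908 * 1000 = 223.096 um

223.096


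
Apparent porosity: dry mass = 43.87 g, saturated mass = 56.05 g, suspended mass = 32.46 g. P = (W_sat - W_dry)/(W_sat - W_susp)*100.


P = (56.05 - 43.87) / (56.05 - 32.46) * 100 = 12.18 / 23.59 * 100 = 51.6%

51.6


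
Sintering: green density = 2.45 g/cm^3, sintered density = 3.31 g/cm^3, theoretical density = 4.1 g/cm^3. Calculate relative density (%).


Relative = 3.31 / 4.1 * 100 = 80.7%

80.7


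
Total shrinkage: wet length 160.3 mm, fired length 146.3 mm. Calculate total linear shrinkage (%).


TS = (160.3 - 146.3) / 160.3 * 100 = 8.73%

8.73


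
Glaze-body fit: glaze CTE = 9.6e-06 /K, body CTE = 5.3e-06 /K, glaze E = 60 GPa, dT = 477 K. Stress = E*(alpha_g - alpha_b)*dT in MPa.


Stress = 60*1000*(9.6e-06 - 5.3e-06)*477 = 123.1 MPa

123.1


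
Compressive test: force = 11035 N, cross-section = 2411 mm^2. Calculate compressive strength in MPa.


CS = 11035 / 2411 = 4.6 MPa

4.6


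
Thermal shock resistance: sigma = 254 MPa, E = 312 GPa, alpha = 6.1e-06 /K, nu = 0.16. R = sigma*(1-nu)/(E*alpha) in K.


R = 254*(1-0.16)/(312*1000*6.1e-06) = 112 K

112


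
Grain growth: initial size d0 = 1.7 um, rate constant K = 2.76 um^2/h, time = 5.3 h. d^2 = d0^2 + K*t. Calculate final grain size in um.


d^2 = 1.7^2 + 2.76*5.3 = 17.518
d = sqrt(17.518) = 4.19 um

4.19


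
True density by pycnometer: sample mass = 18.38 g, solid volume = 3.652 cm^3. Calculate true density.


TD = 18.38 / 3.652 = 5.033 g/cm^3

5.033


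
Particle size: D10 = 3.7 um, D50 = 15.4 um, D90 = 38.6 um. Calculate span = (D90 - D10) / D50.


Span = (38.6 - 3.7) / 15.4 = 34.9 / 15.4 = 2.266

2.266


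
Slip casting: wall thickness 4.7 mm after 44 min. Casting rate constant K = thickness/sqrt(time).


K = 4.7 / sqrt(44) = 4.7 / 6.6332 = 0.709 mm/min^0.5

0.709


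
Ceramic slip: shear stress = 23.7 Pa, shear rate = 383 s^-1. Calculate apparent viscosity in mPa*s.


eta = tau/gamma * 1000 = 23.7/383 * 1000 = 61.9 mPa*s

61.9


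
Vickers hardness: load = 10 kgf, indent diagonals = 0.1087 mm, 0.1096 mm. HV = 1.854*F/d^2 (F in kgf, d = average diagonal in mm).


d_avg = (0.1087+0.1096)/2 = 0.10915 mm
HV = 1.854*10/0.10915^2 = 1556

1556


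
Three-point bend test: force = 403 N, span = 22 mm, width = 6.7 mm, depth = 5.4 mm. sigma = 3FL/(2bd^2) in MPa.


sigma = 3*403*22/(2*6.7*5.4^2) = 68.1 MPa

68.1


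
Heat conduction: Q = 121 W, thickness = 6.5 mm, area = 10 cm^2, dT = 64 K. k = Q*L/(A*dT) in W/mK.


k = 121*6.5/1000/(10/10000*64) = 12.29 W/mK

12.29


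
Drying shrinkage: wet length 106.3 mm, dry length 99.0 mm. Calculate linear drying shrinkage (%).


DS = (106.3 - 99.0) / 106.3 * 100 = 6.87%

6.87


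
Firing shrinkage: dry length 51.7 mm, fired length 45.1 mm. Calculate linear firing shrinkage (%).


FS = (51.7 - 45.1) / 51.7 * 100 = 12.77%

12.77


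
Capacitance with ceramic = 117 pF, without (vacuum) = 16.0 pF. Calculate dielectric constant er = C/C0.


er = 117 / 16.0 = 7.31

7.31


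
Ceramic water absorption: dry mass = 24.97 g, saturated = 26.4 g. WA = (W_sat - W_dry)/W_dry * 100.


WA = (26.4 - 24.97) / 24.97 * 100 = 5.73%

5.73


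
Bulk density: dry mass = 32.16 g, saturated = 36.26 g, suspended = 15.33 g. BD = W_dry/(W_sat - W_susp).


BD = 32.16 / (36.26 - 15.33) = 32.16 / 20.93 = 1.537 g/cm^3

1.537
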